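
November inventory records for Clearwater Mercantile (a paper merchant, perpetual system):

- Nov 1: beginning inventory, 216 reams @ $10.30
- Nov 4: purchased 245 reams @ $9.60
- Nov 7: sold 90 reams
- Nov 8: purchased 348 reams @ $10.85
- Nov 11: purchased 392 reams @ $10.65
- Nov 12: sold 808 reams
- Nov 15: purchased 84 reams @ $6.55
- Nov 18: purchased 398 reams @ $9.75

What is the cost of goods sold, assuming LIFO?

Nov 7, 90 sold [LIFO — newest first]: 90 @ $9.60 = $864.00
Nov 12, 808 sold [LIFO — newest first]: 392 @ $10.65 + 348 @ $10.85 + 68 @ $9.60 = $8,603.40
Total COGS = $864.00 + $8,603.40 = $9,467.40
Ending inventory: 216 @ $10.30 + 87 @ $9.60 + 84 @ $6.55 + 398 @ $9.75 = $7,490.70
Check: goods available $16,958.10 = COGS $9,467.40 + ending $7,490.70

COGS = $9,467.40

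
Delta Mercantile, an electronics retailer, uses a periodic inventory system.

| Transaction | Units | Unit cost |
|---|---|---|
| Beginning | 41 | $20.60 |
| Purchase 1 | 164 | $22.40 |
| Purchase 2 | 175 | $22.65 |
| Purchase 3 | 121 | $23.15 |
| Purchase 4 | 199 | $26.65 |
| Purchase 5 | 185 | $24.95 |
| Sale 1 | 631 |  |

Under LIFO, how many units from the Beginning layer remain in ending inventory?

Sale 1 (631) [LIFO — newest first]: 185 @ $24.95 + 199 @ $26.65 + 121 @ $23.15 + 126 @ $22.65 = $15,574.15
Ending inventory: 41 @ $20.60 + 164 @ $22.40 + 49 @ $22.65 = $5,628.05
Check: goods available $21,202.20 = COGS $15,574.15 + ending $5,628.05

41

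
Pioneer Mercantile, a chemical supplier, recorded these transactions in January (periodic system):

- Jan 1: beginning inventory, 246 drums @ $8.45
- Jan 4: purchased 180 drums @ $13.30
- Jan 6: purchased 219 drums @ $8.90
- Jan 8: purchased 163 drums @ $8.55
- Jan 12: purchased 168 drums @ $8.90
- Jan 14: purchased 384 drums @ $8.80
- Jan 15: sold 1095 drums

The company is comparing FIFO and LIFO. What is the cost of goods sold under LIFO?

COGS = $10,358.45

FIFO COGS: 246 @ $8.45 + 180 @ $13.30 + 219 @ $8.90 + 163 @ $8.55 + 168 @ $8.90 + 119 @ $8.80 = $10,357.85
LIFO COGS: 384 @ $8.80 + 168 @ $8.90 + 163 @ $8.55 + 219 @ $8.90 + 161 @ $13.30 = $10,358.45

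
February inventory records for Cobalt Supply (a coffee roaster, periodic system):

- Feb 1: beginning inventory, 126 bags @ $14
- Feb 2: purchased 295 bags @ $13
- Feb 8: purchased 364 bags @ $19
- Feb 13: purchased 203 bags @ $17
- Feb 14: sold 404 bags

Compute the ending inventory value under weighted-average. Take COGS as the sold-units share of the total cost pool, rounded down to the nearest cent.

Feb 14, sell 404: 404/988 × $15,966.00 → $6,528.60
Ending inventory (cost pool remaining) = $9,437.40

Ending inventory = $9,437.40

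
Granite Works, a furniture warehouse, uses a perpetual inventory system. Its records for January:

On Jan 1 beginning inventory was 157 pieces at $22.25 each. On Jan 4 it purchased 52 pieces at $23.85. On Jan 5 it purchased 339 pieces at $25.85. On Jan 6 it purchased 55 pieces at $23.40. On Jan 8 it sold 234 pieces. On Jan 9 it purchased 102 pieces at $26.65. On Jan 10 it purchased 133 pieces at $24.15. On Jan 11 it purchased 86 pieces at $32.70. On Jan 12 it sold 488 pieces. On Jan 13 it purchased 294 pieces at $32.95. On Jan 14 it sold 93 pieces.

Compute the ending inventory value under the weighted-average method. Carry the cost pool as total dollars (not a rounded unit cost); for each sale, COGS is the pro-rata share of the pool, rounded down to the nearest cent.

After Jan 1: 157 on hand, pool $3,493.25 (≈ $22.2500 each)
After Jan 4: 209 on hand, pool $4,733.45 (≈ $22.6481 each)
After Jan 5: 548 on hand, pool $13,496.60 (≈ $24.6288 each)
After Jan 6: 603 on hand, pool $14,783.60 (≈ $24.5167 each)
Jan 8, sell 234: 234/603 × $14,783.60 → $5,736.91
After Jan 9: 471 on hand, pool $11,764.99 (≈ $24.9787 each)
After Jan 10: 604 on hand, pool $14,976.94 (≈ $24.7963 each)
After Jan 11: 690 on hand, pool $17,789.14 (≈ $25.7814 each)
Jan 12, sell 488: 488/690 × $17,789.14 → $12,581.30
After Jan 13: 496 on hand, pool $14,895.14 (≈ $30.0305 each)
Jan 14, sell 93: 93/496 × $14,895.14 → $2,792.83
Total COGS = $5,736.91 + $12,581.30 + $2,792.83 = $21,111.04
Ending inventory (cost pool remaining) = $12,102.31
Check: goods available $33,213.35 = COGS $21,111.04 + ending $12,102.31

Ending inventory = $12,102.31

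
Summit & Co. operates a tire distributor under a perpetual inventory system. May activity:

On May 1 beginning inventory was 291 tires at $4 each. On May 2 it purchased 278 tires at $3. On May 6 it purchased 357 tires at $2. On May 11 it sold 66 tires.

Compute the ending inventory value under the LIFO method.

Ending inventory = $2,580

May 11, 66 sold [LIFO — newest first]: 66 @ $2 = $132
Ending inventory: 291 @ $4 + 278 @ $3 + 291 @ $2 = $2,580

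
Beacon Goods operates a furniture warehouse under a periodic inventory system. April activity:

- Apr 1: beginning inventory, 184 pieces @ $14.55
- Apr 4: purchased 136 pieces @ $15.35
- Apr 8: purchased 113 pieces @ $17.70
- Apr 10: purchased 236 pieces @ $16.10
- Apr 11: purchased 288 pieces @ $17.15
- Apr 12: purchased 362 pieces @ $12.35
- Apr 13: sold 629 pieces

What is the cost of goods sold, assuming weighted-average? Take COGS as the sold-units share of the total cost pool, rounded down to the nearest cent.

COGS = $9,525.32

Apr 13, sell 629: 629/1319 × $19,974.40 → $9,525.32
Ending inventory (cost pool remaining) = $10,449.08
Check: goods available $19,974.40 = COGS $9,525.32 + ending $10,449.08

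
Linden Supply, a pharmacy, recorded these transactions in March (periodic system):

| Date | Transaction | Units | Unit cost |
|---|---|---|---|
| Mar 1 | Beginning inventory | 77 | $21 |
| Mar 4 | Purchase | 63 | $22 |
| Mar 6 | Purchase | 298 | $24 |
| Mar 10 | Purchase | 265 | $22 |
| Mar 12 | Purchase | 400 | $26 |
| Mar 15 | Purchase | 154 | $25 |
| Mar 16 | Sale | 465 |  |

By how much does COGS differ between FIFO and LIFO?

$1,187

FIFO COGS: 77 @ $21 + 63 @ $22 + 298 @ $24 + 27 @ $22 = $10,749
LIFO COGS: 154 @ $25 + 311 @ $26 = $11,936
Difference = |$10,749 − $11,936| = $1,187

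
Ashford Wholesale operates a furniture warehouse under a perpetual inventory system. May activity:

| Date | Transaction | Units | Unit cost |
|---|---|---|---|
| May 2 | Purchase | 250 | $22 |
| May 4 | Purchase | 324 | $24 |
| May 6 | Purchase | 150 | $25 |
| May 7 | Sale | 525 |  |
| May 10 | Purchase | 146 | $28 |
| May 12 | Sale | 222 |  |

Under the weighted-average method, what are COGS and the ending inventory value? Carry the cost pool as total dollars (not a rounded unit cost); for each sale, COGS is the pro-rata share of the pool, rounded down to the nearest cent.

After May 2: 250 on hand, pool $5,500.00 (≈ $22.0000 each)
After May 4: 574 on hand, pool $13,276.00 (≈ $23.1289 each)
After May 6: 724 on hand, pool $17,026.00 (≈ $23.5166 each)
May 7, sell 525: 525/724 × $17,026.00 → $12,346.20
After May 10: 345 on hand, pool $8,767.80 (≈ $25.4139 each)
May 12, sell 222: 222/345 × $8,767.80 → $5,641.88
Total COGS = $12,346.20 + $5,641.88 = $17,988.08
Ending inventory (cost pool remaining) = $3,125.92

COGS = $17,988.08; ending inventory = $3,125.92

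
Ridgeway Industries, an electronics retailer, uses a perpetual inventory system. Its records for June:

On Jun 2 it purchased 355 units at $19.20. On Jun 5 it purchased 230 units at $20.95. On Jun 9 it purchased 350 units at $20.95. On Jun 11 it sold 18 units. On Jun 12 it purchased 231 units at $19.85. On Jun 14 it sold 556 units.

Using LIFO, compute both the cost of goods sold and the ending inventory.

COGS = $11,771.20; ending inventory = $11,781.15

Jun 11, 18 sold [LIFO — newest first]: 18 @ $20.95 = $377.10
Jun 14, 556 sold [LIFO — newest first]: 231 @ $19.85 + 325 @ $20.95 = $11,394.10
Total COGS = $377.10 + $11,394.10 = $11,771.20
Ending inventory: 355 @ $19.20 + 230 @ $20.95 + 7 @ $20.95 = $11,781.15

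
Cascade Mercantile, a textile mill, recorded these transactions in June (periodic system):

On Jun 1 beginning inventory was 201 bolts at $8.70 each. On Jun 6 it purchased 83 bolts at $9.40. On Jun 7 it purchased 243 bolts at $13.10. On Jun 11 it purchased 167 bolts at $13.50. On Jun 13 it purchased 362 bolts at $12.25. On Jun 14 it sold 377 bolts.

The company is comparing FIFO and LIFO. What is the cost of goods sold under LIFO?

COGS = $4,637.00

FIFO COGS: 201 @ $8.70 + 83 @ $9.40 + 93 @ $13.10 = $3,747.20
LIFO COGS: 362 @ $12.25 + 15 @ $13.50 = $4,637.00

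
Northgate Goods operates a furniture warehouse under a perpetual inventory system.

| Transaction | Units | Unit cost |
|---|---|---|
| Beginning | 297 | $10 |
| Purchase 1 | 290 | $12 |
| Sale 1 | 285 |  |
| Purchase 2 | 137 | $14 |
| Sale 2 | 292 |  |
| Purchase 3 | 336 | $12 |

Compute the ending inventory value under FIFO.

Ending inventory = $6,070

Sale 1 (285) [FIFO — oldest first]: 285 @ $10 = $2,850
Sale 2 (292) [FIFO — oldest first]: 12 @ $10 + 280 @ $12 = $3,480
Total COGS = $2,850 + $3,480 = $6,330
Ending inventory: 10 @ $12 + 137 @ $14 + 336 @ $12 = $6,070
Check: goods available $12,400 = COGS $6,330 + ending $6,070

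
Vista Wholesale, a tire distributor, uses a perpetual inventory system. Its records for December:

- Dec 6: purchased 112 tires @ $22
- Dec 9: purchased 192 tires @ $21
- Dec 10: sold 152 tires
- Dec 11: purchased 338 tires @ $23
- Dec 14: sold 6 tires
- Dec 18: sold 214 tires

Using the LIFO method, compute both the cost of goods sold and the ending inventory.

COGS = $8,252; ending inventory = $6,018

Dec 10, 152 sold [LIFO — newest first]: 152 @ $21 = $3,192
Dec 14, 6 sold [LIFO — newest first]: 6 @ $23 = $138
Dec 18, 214 sold [LIFO — newest first]: 214 @ $23 = $4,922
Total COGS = $3,192 + $138 + $4,922 = $8,252
Ending inventory: 112 @ $22 + 40 @ $21 + 118 @ $23 = $6,018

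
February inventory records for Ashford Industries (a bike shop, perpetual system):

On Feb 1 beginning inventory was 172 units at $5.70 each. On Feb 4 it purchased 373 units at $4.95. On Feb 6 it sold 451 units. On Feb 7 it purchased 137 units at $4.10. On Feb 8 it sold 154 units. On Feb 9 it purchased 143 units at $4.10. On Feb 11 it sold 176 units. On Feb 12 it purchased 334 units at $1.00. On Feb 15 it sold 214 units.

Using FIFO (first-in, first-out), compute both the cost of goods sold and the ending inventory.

COGS = $4,144.75; ending inventory = $164.00

Feb 6, 451 sold [FIFO — oldest first]: 172 @ $5.70 + 279 @ $4.95 = $2,361.45
Feb 8, 154 sold [FIFO — oldest first]: 94 @ $4.95 + 60 @ $4.10 = $711.30
Feb 11, 176 sold [FIFO — oldest first]: 77 @ $4.10 + 99 @ $4.10 = $721.60
Feb 15, 214 sold [FIFO — oldest first]: 44 @ $4.10 + 170 @ $1.00 = $350.40
Total COGS = $2,361.45 + $711.30 + $721.60 + $350.40 = $4,144.75
Ending inventory: 164 @ $1.00 = $164.00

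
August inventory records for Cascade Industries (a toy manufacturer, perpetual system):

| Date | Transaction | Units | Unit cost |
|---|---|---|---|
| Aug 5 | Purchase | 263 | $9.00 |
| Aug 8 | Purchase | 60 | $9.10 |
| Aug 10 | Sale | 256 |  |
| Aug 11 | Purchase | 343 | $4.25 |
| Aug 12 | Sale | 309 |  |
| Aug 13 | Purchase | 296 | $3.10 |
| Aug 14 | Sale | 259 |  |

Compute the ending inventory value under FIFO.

Ending inventory = $427.80

Aug 10, 256 sold [FIFO — oldest first]: 256 @ $9.00 = $2,304.00
Aug 12, 309 sold [FIFO — oldest first]: 7 @ $9.00 + 60 @ $9.10 + 242 @ $4.25 = $1,637.50
Aug 14, 259 sold [FIFO — oldest first]: 101 @ $4.25 + 158 @ $3.10 = $919.05
Total COGS = $2,304.00 + $1,637.50 + $919.05 = $4,860.55
Ending inventory: 138 @ $3.10 = $427.80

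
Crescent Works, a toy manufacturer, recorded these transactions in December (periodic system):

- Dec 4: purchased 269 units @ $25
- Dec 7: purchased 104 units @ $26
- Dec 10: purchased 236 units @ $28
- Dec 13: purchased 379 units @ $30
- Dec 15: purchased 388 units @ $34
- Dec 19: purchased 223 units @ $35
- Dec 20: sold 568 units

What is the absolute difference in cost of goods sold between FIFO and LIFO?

$4,646

FIFO COGS: 269 @ $25 + 104 @ $26 + 195 @ $28 = $14,889
LIFO COGS: 223 @ $35 + 345 @ $34 = $19,535
Difference = |$14,889 − $19,535| = $4,646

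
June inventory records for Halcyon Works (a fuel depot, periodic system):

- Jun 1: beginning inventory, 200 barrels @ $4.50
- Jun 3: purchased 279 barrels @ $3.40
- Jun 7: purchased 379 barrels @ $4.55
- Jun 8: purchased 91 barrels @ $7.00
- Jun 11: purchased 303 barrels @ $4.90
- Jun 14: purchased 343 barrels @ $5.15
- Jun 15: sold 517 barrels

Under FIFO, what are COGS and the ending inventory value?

COGS = $2,021.50; ending inventory = $5,439.70

Jun 15, 517 sold [FIFO — oldest first]: 200 @ $4.50 + 279 @ $3.40 + 38 @ $4.55 = $2,021.50
Ending inventory: 341 @ $4.55 + 91 @ $7.00 + 303 @ $4.90 + 343 @ $5.15 = $5,439.70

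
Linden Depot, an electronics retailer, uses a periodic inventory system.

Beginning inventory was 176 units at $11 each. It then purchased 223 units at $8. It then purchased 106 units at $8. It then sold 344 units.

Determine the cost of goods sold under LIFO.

Sale 1 (344) [LIFO — newest first]: 106 @ $8 + 223 @ $8 + 15 @ $11 = $2,797
Ending inventory: 161 @ $11 = $1,771
Check: goods available $4,568 = COGS $2,797 + ending $1,771

COGS = $2,797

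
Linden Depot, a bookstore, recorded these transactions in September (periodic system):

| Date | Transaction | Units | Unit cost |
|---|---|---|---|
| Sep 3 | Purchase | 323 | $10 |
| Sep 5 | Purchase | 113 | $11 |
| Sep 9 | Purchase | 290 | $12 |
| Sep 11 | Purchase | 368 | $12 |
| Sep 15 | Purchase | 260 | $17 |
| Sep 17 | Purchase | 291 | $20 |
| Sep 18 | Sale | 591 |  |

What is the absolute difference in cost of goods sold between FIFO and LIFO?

$4,387

FIFO COGS: 323 @ $10 + 113 @ $11 + 155 @ $12 = $6,333
LIFO COGS: 291 @ $20 + 260 @ $17 + 40 @ $12 = $10,720
Difference = |$6,333 − $10,720| = $4,387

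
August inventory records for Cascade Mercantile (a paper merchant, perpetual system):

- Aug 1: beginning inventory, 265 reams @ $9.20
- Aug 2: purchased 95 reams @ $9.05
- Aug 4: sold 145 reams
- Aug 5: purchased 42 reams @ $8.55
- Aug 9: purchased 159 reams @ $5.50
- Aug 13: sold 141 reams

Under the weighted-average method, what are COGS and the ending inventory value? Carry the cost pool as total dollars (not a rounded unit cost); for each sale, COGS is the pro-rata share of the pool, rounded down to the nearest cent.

COGS = $2,413.92; ending inventory = $2,117.43

After Aug 1: 265 on hand, pool $2,438.00 (≈ $9.2000 each)
After Aug 2: 360 on hand, pool $3,297.75 (≈ $9.1604 each)
Aug 4, sell 145: 145/360 × $3,297.75 → $1,328.26
After Aug 5: 257 on hand, pool $2,328.59 (≈ $9.0607 each)
After Aug 9: 416 on hand, pool $3,203.09 (≈ $7.6997 each)
Aug 13, sell 141: 141/416 × $3,203.09 → $1,085.66
Total COGS = $1,328.26 + $1,085.66 = $2,413.92
Ending inventory (cost pool remaining) = $2,117.43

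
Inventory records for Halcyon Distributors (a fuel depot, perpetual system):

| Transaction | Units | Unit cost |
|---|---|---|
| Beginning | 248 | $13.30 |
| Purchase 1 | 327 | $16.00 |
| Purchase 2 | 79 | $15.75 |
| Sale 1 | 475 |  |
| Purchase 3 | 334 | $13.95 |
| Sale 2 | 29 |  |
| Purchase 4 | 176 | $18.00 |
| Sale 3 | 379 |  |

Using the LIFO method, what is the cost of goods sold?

Sale 1 (475) [LIFO — newest first]: 79 @ $15.75 + 327 @ $16.00 + 69 @ $13.30 = $7,393.95
Sale 2 (29) [LIFO — newest first]: 29 @ $13.95 = $404.55
Sale 3 (379) [LIFO — newest first]: 176 @ $18.00 + 203 @ $13.95 = $5,999.85
Total COGS = $7,393.95 + $404.55 + $5,999.85 = $13,798.35
Ending inventory: 179 @ $13.30 + 102 @ $13.95 = $3,803.60

COGS = $13,798.35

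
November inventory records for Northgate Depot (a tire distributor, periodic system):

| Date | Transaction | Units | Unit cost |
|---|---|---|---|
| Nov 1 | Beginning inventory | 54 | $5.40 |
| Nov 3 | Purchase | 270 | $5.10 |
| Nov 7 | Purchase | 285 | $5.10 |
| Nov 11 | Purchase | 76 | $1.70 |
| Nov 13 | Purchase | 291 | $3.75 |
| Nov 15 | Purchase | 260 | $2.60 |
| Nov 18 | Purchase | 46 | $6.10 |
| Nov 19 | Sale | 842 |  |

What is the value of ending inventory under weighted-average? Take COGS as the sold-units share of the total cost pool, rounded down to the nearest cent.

Ending inventory = $1,818.75

Nov 19, sell 842: 842/1282 × $5,299.15 → $3,480.40
Ending inventory (cost pool remaining) = $1,818.75
Check: goods available $5,299.15 = COGS $3,480.40 + ending $1,818.75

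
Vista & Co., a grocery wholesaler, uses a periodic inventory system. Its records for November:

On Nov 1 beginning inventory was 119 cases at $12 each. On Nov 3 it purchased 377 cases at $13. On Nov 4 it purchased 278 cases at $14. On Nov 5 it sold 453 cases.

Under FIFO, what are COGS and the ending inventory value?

Nov 5, 453 sold [FIFO — oldest first]: 119 @ $12 + 334 @ $13 = $5,770
Ending inventory: 43 @ $13 + 278 @ $14 = $4,451

COGS = $5,770; ending inventory = $4,451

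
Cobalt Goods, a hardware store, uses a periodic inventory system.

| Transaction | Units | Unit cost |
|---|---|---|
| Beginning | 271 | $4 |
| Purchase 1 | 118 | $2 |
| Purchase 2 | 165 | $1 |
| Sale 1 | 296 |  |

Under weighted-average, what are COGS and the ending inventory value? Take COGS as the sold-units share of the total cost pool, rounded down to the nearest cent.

Sale 1, sell 296: 296/554 × $1,485.00 → $793.42
Ending inventory (cost pool remaining) = $691.58

COGS = $793.42; ending inventory = $691.58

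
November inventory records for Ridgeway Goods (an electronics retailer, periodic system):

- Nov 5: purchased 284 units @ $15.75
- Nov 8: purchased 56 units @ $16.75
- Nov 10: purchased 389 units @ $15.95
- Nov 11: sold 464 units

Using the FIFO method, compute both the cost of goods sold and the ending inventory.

Nov 11, 464 sold [FIFO — oldest first]: 284 @ $15.75 + 56 @ $16.75 + 124 @ $15.95 = $7,388.80
Ending inventory: 265 @ $15.95 = $4,226.75

COGS = $7,388.80; ending inventory = $4,226.75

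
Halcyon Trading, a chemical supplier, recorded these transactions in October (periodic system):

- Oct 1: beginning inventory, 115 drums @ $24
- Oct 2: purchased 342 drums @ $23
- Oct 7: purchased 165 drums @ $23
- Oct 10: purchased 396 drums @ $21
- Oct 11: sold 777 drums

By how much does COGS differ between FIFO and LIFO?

$597

FIFO COGS: 115 @ $24 + 342 @ $23 + 165 @ $23 + 155 @ $21 = $17,676
LIFO COGS: 396 @ $21 + 165 @ $23 + 216 @ $23 = $17,079
Difference = |$17,676 − $17,079| = $597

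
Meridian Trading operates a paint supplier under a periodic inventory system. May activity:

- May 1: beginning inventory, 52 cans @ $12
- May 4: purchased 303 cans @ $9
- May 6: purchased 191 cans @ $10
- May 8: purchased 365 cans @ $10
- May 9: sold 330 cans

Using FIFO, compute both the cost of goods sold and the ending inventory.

May 9, 330 sold [FIFO — oldest first]: 52 @ $12 + 278 @ $9 = $3,126
Ending inventory: 25 @ $9 + 191 @ $10 + 365 @ $10 = $5,785

COGS = $3,126; ending inventory = $5,785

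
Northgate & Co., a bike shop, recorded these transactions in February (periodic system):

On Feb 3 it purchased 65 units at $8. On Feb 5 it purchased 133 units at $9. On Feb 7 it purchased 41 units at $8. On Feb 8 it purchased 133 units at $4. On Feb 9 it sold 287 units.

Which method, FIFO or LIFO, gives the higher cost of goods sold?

FIFO

FIFO COGS: 65 @ $8 + 133 @ $9 + 41 @ $8 + 48 @ $4 = $2,237
LIFO COGS: 133 @ $4 + 41 @ $8 + 113 @ $9 = $1,877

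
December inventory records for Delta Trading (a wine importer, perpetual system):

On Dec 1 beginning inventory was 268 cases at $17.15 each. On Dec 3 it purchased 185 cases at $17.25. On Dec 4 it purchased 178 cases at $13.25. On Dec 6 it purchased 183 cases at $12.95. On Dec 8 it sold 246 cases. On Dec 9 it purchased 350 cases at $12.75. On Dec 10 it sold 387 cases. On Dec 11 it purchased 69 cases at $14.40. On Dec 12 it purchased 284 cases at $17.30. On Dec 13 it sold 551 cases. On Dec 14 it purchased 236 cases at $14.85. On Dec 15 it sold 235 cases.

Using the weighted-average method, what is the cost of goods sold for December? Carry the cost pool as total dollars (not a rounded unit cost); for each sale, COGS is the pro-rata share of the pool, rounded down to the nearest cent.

COGS = $21,338.62

After Dec 1: 268 on hand, pool $4,596.20 (≈ $17.1500 each)
After Dec 3: 453 on hand, pool $7,787.45 (≈ $17.1908 each)
After Dec 4: 631 on hand, pool $10,145.95 (≈ $16.0792 each)
After Dec 6: 814 on hand, pool $12,515.80 (≈ $15.3757 each)
Dec 8, sell 246: 246/814 × $12,515.80 → $3,782.41
After Dec 9: 918 on hand, pool $13,195.89 (≈ $14.3746 each)
Dec 10, sell 387: 387/918 × $13,195.89 → $5,562.97
After Dec 11: 600 on hand, pool $8,626.52 (≈ $14.3775 each)
After Dec 12: 884 on hand, pool $13,539.72 (≈ $15.3164 each)
Dec 13, sell 551: 551/884 × $13,539.72 → $8,439.35
After Dec 14: 569 on hand, pool $8,604.97 (≈ $15.1230 each)
Dec 15, sell 235: 235/569 × $8,604.97 → $3,553.89
Total COGS = $3,782.41 + $5,562.97 + $8,439.35 + $3,553.89 = $21,338.62
Ending inventory (cost pool remaining) = $5,051.08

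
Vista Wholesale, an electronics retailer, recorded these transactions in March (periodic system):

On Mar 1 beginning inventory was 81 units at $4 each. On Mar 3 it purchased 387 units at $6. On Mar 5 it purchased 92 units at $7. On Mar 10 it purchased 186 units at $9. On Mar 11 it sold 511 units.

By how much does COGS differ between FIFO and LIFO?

FIFO COGS: 81 @ $4 + 387 @ $6 + 43 @ $7 = $2,947
LIFO COGS: 186 @ $9 + 92 @ $7 + 233 @ $6 = $3,716
Difference = |$2,947 − $3,716| = $769

$769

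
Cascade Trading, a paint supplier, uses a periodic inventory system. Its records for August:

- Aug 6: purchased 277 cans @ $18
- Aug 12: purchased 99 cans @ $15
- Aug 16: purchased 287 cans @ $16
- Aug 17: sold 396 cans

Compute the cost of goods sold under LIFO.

COGS = $6,257

Aug 17, 396 sold [LIFO — newest first]: 287 @ $16 + 99 @ $15 + 10 @ $18 = $6,257
Ending inventory: 267 @ $18 = $4,806
Check: goods available $11,063 = COGS $6,257 + ending $4,806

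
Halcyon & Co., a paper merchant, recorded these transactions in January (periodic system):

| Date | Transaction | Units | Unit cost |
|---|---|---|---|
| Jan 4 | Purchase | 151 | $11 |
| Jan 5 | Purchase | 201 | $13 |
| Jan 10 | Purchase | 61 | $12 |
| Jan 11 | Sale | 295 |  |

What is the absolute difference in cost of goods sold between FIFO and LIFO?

FIFO COGS: 151 @ $11 + 144 @ $13 = $3,533
LIFO COGS: 61 @ $12 + 201 @ $13 + 33 @ $11 = $3,708
Difference = |$3,533 − $3,708| = $175

$175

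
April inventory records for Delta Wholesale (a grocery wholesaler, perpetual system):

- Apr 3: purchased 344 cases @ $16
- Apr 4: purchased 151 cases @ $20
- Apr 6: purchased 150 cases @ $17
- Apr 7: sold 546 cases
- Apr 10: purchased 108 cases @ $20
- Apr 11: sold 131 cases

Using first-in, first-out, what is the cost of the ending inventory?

Apr 7, 546 sold [FIFO — oldest first]: 344 @ $16 + 151 @ $20 + 51 @ $17 = $9,391
Apr 11, 131 sold [FIFO — oldest first]: 99 @ $17 + 32 @ $20 = $2,323
Total COGS = $9,391 + $2,323 = $11,714
Ending inventory: 76 @ $20 = $1,520
Check: goods available $13,234 = COGS $11,714 + ending $1,520

Ending inventory = $1,520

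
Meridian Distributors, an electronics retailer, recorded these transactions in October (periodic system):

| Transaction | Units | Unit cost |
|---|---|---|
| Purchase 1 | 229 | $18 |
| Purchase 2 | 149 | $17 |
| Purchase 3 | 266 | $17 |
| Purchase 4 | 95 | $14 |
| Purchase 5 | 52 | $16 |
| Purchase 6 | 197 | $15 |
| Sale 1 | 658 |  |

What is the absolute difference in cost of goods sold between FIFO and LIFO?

FIFO COGS: 229 @ $18 + 149 @ $17 + 266 @ $17 + 14 @ $14 = $11,373
LIFO COGS: 197 @ $15 + 52 @ $16 + 95 @ $14 + 266 @ $17 + 48 @ $17 = $10,455
Difference = |$11,373 − $10,455| = $918

$918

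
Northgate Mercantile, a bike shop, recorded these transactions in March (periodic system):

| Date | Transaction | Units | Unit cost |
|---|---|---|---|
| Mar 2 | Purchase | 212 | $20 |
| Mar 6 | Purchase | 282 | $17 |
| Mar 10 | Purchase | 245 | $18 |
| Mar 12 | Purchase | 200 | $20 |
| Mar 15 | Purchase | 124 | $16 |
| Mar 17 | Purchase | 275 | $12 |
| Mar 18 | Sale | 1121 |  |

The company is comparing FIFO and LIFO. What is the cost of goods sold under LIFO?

COGS = $18,403

FIFO COGS: 212 @ $20 + 282 @ $17 + 245 @ $18 + 200 @ $20 + 124 @ $16 + 58 @ $12 = $20,124
LIFO COGS: 275 @ $12 + 124 @ $16 + 200 @ $20 + 245 @ $18 + 277 @ $17 = $18,403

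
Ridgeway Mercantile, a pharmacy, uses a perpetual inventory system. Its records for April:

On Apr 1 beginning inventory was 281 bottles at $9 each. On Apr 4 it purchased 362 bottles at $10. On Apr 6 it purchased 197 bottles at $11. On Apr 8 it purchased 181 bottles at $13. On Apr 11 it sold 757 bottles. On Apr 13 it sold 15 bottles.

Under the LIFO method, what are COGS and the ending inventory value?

Apr 11, 757 sold [LIFO — newest first]: 181 @ $13 + 197 @ $11 + 362 @ $10 + 17 @ $9 = $8,293
Apr 13, 15 sold [LIFO — newest first]: 15 @ $9 = $135
Total COGS = $8,293 + $135 = $8,428
Ending inventory: 249 @ $9 = $2,241

COGS = $8,428; ending inventory = $2,241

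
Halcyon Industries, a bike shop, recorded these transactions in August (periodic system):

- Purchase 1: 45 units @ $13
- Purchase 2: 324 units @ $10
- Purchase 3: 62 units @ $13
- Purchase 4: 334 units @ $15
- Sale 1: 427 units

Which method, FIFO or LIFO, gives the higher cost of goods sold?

LIFO

FIFO COGS: 45 @ $13 + 324 @ $10 + 58 @ $13 = $4,579
LIFO COGS: 334 @ $15 + 62 @ $13 + 31 @ $10 = $6,126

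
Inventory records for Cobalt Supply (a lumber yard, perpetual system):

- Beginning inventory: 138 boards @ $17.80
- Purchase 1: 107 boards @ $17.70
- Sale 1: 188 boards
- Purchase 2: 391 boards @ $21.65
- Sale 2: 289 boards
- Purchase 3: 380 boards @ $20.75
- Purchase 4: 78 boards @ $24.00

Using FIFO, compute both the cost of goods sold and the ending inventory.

Sale 1 (188) [FIFO — oldest first]: 138 @ $17.80 + 50 @ $17.70 = $3,341.40
Sale 2 (289) [FIFO — oldest first]: 57 @ $17.70 + 232 @ $21.65 = $6,031.70
Total COGS = $3,341.40 + $6,031.70 = $9,373.10
Ending inventory: 159 @ $21.65 + 380 @ $20.75 + 78 @ $24.00 = $13,199.35
Check: goods available $22,572.45 = COGS $9,373.10 + ending $13,199.35

COGS = $9,373.10; ending inventory = $13,199.35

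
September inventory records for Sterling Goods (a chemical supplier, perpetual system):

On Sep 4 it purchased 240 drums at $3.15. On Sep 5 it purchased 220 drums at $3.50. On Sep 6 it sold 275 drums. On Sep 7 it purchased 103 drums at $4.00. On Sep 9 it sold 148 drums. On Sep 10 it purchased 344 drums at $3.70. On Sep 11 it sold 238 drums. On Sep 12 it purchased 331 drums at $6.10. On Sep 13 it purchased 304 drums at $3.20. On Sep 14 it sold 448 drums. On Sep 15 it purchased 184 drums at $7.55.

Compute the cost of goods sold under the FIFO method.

Sep 6, 275 sold [FIFO — oldest first]: 240 @ $3.15 + 35 @ $3.50 = $878.50
Sep 9, 148 sold [FIFO — oldest first]: 148 @ $3.50 = $518.00
Sep 11, 238 sold [FIFO — oldest first]: 37 @ $3.50 + 103 @ $4.00 + 98 @ $3.70 = $904.10
Sep 14, 448 sold [FIFO — oldest first]: 246 @ $3.70 + 202 @ $6.10 = $2,142.40
Total COGS = $878.50 + $518.00 + $904.10 + $2,142.40 = $4,443.00
Ending inventory: 129 @ $6.10 + 304 @ $3.20 + 184 @ $7.55 = $3,148.90

COGS = $4,443.00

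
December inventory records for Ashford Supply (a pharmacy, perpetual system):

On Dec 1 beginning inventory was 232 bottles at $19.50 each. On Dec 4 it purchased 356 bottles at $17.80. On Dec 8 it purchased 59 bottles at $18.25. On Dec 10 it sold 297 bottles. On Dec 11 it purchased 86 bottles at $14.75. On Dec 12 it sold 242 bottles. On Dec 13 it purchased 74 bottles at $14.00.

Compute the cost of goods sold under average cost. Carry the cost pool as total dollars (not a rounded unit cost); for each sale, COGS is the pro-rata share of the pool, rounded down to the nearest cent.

COGS = $9,768.23

After Dec 1: 232 on hand, pool $4,524.00 (≈ $19.5000 each)
After Dec 4: 588 on hand, pool $10,860.80 (≈ $18.4707 each)
After Dec 8: 647 on hand, pool $11,937.55 (≈ $18.4506 each)
Dec 10, sell 297: 297/647 × $11,937.55 → $5,479.83
After Dec 11: 436 on hand, pool $7,726.22 (≈ $17.7207 each)
Dec 12, sell 242: 242/436 × $7,726.22 → $4,288.40
After Dec 13: 268 on hand, pool $4,473.82 (≈ $16.6934 each)
Total COGS = $5,479.83 + $4,288.40 = $9,768.23
Ending inventory (cost pool remaining) = $4,473.82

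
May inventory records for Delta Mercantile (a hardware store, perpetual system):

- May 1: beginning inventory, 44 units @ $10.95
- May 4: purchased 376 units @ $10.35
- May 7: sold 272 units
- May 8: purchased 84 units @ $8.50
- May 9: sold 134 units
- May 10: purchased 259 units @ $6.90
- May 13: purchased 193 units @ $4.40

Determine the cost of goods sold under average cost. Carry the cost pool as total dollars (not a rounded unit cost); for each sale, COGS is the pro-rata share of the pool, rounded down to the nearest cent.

COGS = $4,134.81

After May 1: 44 on hand, pool $481.80 (≈ $10.9500 each)
After May 4: 420 on hand, pool $4,373.40 (≈ $10.4129 each)
May 7, sell 272: 272/420 × $4,373.40 → $2,832.29
After May 8: 232 on hand, pool $2,255.11 (≈ $9.7203 each)
May 9, sell 134: 134/232 × $2,255.11 → $1,302.52
After May 10: 357 on hand, pool $2,739.69 (≈ $7.6742 each)
After May 13: 550 on hand, pool $3,588.89 (≈ $6.5253 each)
Total COGS = $2,832.29 + $1,302.52 = $4,134.81
Ending inventory (cost pool remaining) = $3,588.89
Check: goods available $7,723.70 = COGS $4,134.81 + ending $3,588.89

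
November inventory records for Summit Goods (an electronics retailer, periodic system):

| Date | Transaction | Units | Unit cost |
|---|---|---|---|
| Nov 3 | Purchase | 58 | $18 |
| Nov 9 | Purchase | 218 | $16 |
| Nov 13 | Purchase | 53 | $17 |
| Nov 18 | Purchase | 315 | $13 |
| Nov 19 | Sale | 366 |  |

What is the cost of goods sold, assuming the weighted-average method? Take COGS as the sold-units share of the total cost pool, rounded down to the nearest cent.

COGS = $5,414.98

Nov 19, sell 366: 366/644 × $9,528.00 → $5,414.98
Ending inventory (cost pool remaining) = $4,113.02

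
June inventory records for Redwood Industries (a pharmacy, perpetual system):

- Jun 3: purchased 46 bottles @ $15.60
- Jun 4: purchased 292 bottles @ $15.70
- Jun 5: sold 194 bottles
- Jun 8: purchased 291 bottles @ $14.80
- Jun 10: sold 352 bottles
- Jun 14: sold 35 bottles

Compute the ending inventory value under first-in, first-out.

Jun 5, 194 sold [FIFO — oldest first]: 46 @ $15.60 + 148 @ $15.70 = $3,041.20
Jun 10, 352 sold [FIFO — oldest first]: 144 @ $15.70 + 208 @ $14.80 = $5,339.20
Jun 14, 35 sold [FIFO — oldest first]: 35 @ $14.80 = $518.00
Total COGS = $3,041.20 + $5,339.20 + $518.00 = $8,898.40
Ending inventory: 48 @ $14.80 = $710.40

Ending inventory = $710.40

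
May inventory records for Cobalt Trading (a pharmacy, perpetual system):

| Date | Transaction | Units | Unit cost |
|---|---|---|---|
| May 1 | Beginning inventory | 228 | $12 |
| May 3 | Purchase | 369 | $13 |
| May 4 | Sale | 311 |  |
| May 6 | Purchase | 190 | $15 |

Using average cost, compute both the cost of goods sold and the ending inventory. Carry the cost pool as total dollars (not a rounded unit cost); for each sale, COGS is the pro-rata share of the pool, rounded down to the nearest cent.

COGS = $3,924.22; ending inventory = $6,458.78

After May 1: 228 on hand, pool $2,736.00 (≈ $12.0000 each)
After May 3: 597 on hand, pool $7,533.00 (≈ $12.6181 each)
May 4, sell 311: 311/597 × $7,533.00 → $3,924.22
After May 6: 476 on hand, pool $6,458.78 (≈ $13.5689 each)
Ending inventory (cost pool remaining) = $6,458.78
Check: goods available $10,383.00 = COGS $3,924.22 + ending $6,458.78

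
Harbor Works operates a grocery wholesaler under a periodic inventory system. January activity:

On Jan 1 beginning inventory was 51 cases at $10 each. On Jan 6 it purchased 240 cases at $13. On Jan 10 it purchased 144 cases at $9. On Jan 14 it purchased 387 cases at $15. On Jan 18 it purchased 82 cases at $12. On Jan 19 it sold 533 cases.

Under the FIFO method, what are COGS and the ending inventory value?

COGS = $6,396; ending inventory = $5,319

Jan 19, 533 sold [FIFO — oldest first]: 51 @ $10 + 240 @ $13 + 144 @ $9 + 98 @ $15 = $6,396
Ending inventory: 289 @ $15 + 82 @ $12 = $5,319
Check: goods available $11,715 = COGS $6,396 + ending $5,319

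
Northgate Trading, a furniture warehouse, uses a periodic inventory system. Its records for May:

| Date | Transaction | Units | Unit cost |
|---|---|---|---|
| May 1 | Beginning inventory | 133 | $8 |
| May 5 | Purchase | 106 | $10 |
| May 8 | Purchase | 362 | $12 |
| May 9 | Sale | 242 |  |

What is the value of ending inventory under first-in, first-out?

May 9, 242 sold [FIFO — oldest first]: 133 @ $8 + 106 @ $10 + 3 @ $12 = $2,160
Ending inventory: 359 @ $12 = $4,308

Ending inventory = $4,308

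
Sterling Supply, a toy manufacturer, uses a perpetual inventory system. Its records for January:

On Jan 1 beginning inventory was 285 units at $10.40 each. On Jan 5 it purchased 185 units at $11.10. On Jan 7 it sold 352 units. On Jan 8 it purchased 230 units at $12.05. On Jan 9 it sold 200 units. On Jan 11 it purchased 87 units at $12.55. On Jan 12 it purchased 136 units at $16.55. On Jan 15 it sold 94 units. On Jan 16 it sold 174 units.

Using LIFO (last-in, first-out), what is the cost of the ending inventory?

Ending inventory = $1,071.20

Jan 7, 352 sold [LIFO — newest first]: 185 @ $11.10 + 167 @ $10.40 = $3,790.30
Jan 9, 200 sold [LIFO — newest first]: 200 @ $12.05 = $2,410.00
Jan 15, 94 sold [LIFO — newest first]: 94 @ $16.55 = $1,555.70
Jan 16, 174 sold [LIFO — newest first]: 42 @ $16.55 + 87 @ $12.55 + 30 @ $12.05 + 15 @ $10.40 = $2,304.45
Total COGS = $3,790.30 + $2,410.00 + $1,555.70 + $2,304.45 = $10,060.45
Ending inventory: 103 @ $10.40 = $1,071.20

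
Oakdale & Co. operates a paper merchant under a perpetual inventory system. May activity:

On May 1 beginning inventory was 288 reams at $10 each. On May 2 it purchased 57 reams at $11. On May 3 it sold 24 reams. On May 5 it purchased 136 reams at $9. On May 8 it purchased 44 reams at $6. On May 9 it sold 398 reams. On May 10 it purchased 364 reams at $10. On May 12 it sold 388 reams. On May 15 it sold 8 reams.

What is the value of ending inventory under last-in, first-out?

May 3, 24 sold [LIFO — newest first]: 24 @ $11 = $264
May 9, 398 sold [LIFO — newest first]: 44 @ $6 + 136 @ $9 + 33 @ $11 + 185 @ $10 = $3,701
May 12, 388 sold [LIFO — newest first]: 364 @ $10 + 24 @ $10 = $3,880
May 15, 8 sold [LIFO — newest first]: 8 @ $10 = $80
Total COGS = $264 + $3,701 + $3,880 + $80 = $7,925
Ending inventory: 71 @ $10 = $710

Ending inventory = $710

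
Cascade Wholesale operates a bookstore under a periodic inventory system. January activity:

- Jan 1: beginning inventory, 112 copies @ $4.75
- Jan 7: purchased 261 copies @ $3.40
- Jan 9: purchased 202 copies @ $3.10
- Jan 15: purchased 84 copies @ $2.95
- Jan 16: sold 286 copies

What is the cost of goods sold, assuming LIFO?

COGS = $874.00

Jan 16, 286 sold [LIFO — newest first]: 84 @ $2.95 + 202 @ $3.10 = $874.00
Ending inventory: 112 @ $4.75 + 261 @ $3.40 = $1,419.40
Check: goods available $2,293.40 = COGS $874.00 + ending $1,419.40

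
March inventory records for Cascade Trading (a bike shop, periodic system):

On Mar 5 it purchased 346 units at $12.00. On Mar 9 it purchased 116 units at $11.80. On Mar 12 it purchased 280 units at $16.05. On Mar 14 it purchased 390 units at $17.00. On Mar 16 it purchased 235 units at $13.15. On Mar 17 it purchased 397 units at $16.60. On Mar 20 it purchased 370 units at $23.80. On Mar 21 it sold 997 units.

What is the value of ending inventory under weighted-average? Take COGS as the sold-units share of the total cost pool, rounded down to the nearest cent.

Ending inventory = $18,718.01

Mar 21, sell 997: 997/2134 × $35,131.25 → $16,413.24
Ending inventory (cost pool remaining) = $18,718.01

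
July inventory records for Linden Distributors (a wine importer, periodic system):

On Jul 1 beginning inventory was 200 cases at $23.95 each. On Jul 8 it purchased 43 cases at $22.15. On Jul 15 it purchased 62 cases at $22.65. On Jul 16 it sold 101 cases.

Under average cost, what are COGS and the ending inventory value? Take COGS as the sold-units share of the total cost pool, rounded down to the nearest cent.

Jul 16, sell 101: 101/305 × $7,146.75 → $2,366.62
Ending inventory (cost pool remaining) = $4,780.13
Check: goods available $7,146.75 = COGS $2,366.62 + ending $4,780.13

COGS = $2,366.62; ending inventory = $4,780.13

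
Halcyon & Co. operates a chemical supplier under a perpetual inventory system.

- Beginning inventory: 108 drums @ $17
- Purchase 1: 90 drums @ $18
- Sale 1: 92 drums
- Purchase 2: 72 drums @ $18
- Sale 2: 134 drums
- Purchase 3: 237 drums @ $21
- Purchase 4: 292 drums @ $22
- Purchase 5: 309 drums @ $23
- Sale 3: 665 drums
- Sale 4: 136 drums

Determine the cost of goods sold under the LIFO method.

COGS = $21,735

Sale 1 (92) [LIFO — newest first]: 90 @ $18 + 2 @ $17 = $1,654
Sale 2 (134) [LIFO — newest first]: 72 @ $18 + 62 @ $17 = $2,350
Sale 3 (665) [LIFO — newest first]: 309 @ $23 + 292 @ $22 + 64 @ $21 = $14,875
Sale 4 (136) [LIFO — newest first]: 136 @ $21 = $2,856
Total COGS = $1,654 + $2,350 + $14,875 + $2,856 = $21,735
Ending inventory: 44 @ $17 + 37 @ $21 = $1,525
Check: goods available $23,260 = COGS $21,735 + ending $1,525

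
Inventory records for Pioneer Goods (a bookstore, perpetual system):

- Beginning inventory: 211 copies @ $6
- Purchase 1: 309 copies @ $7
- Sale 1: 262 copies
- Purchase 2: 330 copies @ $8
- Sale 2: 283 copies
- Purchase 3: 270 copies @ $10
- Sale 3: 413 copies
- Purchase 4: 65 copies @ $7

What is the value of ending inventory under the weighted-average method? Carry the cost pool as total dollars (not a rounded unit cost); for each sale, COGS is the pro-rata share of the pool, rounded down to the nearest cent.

After Beginning: 211 on hand, pool $1,266.00 (≈ $6.0000 each)
After Purchase 1: 520 on hand, pool $3,429.00 (≈ $6.5942 each)
Sale 1, sell 262: 262/520 × $3,429.00 → $1,727.68
After Purchase 2: 588 on hand, pool $4,341.32 (≈ $7.3832 each)
Sale 2, sell 283: 283/588 × $4,341.32 → $2,089.44
After Purchase 3: 575 on hand, pool $4,951.88 (≈ $8.6120 each)
Sale 3, sell 413: 413/575 × $4,951.88 → $3,556.74
After Purchase 4: 227 on hand, pool $1,850.14 (≈ $8.1504 each)
Total COGS = $1,727.68 + $2,089.44 + $3,556.74 = $7,373.86
Ending inventory (cost pool remaining) = $1,850.14

Ending inventory = $1,850.14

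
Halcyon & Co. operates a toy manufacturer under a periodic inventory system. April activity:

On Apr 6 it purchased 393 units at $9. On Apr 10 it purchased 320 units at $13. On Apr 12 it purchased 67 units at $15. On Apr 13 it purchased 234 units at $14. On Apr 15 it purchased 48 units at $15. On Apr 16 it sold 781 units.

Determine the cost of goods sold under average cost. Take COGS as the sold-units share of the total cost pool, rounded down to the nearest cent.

COGS = $9,338.17

Apr 16, sell 781: 781/1062 × $12,698.00 → $9,338.17
Ending inventory (cost pool remaining) = $3,359.83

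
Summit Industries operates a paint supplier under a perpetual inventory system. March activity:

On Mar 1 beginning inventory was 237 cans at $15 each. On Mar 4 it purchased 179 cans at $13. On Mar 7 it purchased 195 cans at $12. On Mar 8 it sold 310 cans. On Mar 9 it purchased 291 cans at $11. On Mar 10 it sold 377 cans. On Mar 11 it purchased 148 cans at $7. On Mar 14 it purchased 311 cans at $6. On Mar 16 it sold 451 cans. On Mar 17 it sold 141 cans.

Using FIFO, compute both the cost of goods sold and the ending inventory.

COGS = $13,833; ending inventory = $492

Mar 8, 310 sold [FIFO — oldest first]: 237 @ $15 + 73 @ $13 = $4,504
Mar 10, 377 sold [FIFO — oldest first]: 106 @ $13 + 195 @ $12 + 76 @ $11 = $4,554
Mar 16, 451 sold [FIFO — oldest first]: 215 @ $11 + 148 @ $7 + 88 @ $6 = $3,929
Mar 17, 141 sold [FIFO — oldest first]: 141 @ $6 = $846
Total COGS = $4,504 + $4,554 + $3,929 + $846 = $13,833
Ending inventory: 82 @ $6 = $492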